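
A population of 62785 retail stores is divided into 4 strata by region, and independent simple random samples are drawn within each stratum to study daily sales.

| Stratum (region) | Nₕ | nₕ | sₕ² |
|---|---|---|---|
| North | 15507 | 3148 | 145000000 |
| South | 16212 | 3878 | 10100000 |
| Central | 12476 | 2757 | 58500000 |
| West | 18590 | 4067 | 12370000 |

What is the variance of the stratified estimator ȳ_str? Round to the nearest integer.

3233

Var(ȳ_str) = Σₕ Wₕ²(1 − fₕ)sₕ²/nₕ with Wₕ = Nₕ/N, N = 62785.
North: Wₕ = 0.24698575; term = 0.24698575²·(1 − 0.20300509)·145000000/3148 = 2239.4048.
South: Wₕ = 0.25821454; term = 0.25821454²·(1 − 0.23920553)·10100000/3878 = 132.11201.
Central: Wₕ = 0.19870988; term = 0.19870988²·(1 − 0.22098429)·58500000/2757 = 652.68593.
West: Wₕ = 0.29608983; term = 0.29608983²·(1 − 0.21877353)·12370000/4067 = 208.31448.
Sum = 3232.5172.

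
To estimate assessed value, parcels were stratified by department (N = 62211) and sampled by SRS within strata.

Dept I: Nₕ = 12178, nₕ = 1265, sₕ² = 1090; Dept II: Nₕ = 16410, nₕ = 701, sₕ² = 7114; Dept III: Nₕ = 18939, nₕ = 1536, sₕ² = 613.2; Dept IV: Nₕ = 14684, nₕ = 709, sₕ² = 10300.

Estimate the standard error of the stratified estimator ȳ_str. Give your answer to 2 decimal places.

1.23

Var(ȳ_str) = Σₕ Wₕ²(1 − fₕ)sₕ²/nₕ with Wₕ = Nₕ/N, N = 62211.
Dept I: Wₕ = 0.19575316; term = 0.19575316²·(1 − 0.10387584)·1090/1265 = 0.029588417.
Dept II: Wₕ = 0.26377972; term = 0.26377972²·(1 − 0.04271785)·7114/701 = 0.67595627.
Dept III: Wₕ = 0.30443169; term = 0.30443169²·(1 − 0.08110249)·613.2/1536 = 0.033998341.
Dept IV: Wₕ = 0.23603543; term = 0.23603543²·(1 − 0.04828385)·10300/709 = 0.77028744.
Sum = 1.5098305.
SE = √(1.5098305) = 1.23.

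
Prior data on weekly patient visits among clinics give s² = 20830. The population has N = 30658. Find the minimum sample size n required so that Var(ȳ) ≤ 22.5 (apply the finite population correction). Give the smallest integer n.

899

Without fpc, n₀ = s²/D = 20830/22.5 = 925.7778.
With fpc, (1 − n/N)·s²/n ≤ D requires n ≥ n₀/(1 + n₀/N) = 925.7778/(1 + 925.7778/30658) = 898.6416.
Rounding up, n = 899.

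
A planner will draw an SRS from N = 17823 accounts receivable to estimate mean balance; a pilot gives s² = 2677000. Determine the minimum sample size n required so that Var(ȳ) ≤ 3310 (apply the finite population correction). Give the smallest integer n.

Without fpc, n₀ = s²/D = 2677000/3310 = 808.7613.
With fpc, (1 − n/N)·s²/n ≤ D requires n ≥ n₀/(1 + n₀/N) = 808.7613/(1 + 808.7613/17823) = 773.6549.
Rounding up, n = 774.

774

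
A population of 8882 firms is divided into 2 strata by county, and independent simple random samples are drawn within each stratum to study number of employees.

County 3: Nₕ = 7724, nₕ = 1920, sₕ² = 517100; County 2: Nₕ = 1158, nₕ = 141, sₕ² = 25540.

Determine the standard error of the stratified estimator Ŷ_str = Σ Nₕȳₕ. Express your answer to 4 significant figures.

Var(Ŷ_str) = Σₕ Nₕ²(1 − fₕ)sₕ²/nₕ.
County 3: 7724²·(1 − 1920/7724)·517100/1920 = 1.2073772 × 10^10.
County 2: 1158²·(1 − 141/1158)·25540/141 = 2.1331986 × 10^8.
Sum = 1.2287092 × 10^10.
SE = √(1.2287092 × 10^10) = 110800.

110800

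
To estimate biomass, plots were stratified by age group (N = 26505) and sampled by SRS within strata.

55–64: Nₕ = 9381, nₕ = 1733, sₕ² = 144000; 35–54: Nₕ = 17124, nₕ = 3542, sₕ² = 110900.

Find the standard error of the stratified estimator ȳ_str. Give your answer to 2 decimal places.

4.34

Var(ȳ_str) = Σₕ Wₕ²(1 − fₕ)sₕ²/nₕ with Wₕ = Nₕ/N, N = 26505.
55–64: Wₕ = 0.35393322; term = 0.35393322²·(1 − 0.18473510)·144000/1733 = 8.4860449.
35–54: Wₕ = 0.64606678; term = 0.64606678²·(1 − 0.20684420)·110900/3542 = 10.365645.
Sum = 18.85169.
SE = √(18.85169) = 4.34.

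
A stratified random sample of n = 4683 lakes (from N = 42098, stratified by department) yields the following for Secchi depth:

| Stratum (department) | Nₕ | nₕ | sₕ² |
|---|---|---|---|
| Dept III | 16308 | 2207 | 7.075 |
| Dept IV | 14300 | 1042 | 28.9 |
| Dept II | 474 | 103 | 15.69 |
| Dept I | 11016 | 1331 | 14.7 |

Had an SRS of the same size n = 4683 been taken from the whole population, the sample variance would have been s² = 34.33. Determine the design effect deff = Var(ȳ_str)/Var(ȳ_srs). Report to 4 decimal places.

Var(ȳ_str) = Σ Wₕ²(1−fₕ)sₕ²/nₕ with Wₕ = Nₕ/42098:
  Dept III: (16308/42098)²·(1−2207/16308)·7.075/2207 = 4.1596022 × 10^-4
  Dept IV: (14300/42098)²·(1−1042/14300)·28.9/1042 = 0.0029670253
  Dept II: (474/42098)²·(1−103/474)·15.69/103 = 1.511524 × 10^-5
  Dept I: (11016/42098)²·(1−1331/11016)·14.7/1331 = 6.6487485 × 10^-4
  → Var(ȳ_str) = 0.0040629756.
Var(ȳ_srs) = (1 − 4683/42098)·34.33/4683 = 0.0065152927.
deff = 0.0040629756 / 0.0065152927 = 0.6236.

0.6236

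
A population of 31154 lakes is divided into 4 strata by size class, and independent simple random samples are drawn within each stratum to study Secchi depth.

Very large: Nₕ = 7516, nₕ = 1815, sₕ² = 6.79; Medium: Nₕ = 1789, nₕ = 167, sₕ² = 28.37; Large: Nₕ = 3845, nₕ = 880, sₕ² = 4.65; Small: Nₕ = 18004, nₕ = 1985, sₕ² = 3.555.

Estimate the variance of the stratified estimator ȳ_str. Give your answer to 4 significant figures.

0.001267

Var(ȳ_str) = Σₕ Wₕ²(1 − fₕ)sₕ²/nₕ with Wₕ = Nₕ/N, N = 31154.
Very large: Wₕ = 0.24125313; term = 0.24125313²·(1 − 0.24148483)·6.79/1815 = 1.6515941 × 10^-4.
Medium: Wₕ = 0.05742441; term = 0.05742441²·(1 − 0.09334824)·28.37/167 = 5.0789791 × 10^-4.
Large: Wₕ = 0.12341914; term = 0.12341914²·(1 − 0.22886866)·4.65/880 = 6.206742 × 10^-5.
Small: Wₕ = 0.57790332; term = 0.57790332²·(1 − 0.11025328)·3.555/1985 = 5.3217672 × 10^-4.
Sum = 0.0012673015.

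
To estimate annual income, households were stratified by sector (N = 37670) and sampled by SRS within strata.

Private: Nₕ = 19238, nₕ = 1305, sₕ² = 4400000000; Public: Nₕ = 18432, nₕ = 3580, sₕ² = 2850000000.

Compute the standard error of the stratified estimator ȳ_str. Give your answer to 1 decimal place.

Var(ȳ_str) = Σₕ Wₕ²(1 − fₕ)sₕ²/nₕ with Wₕ = Nₕ/N, N = 37670.
Private: Wₕ = 0.51069817; term = 0.51069817²·(1 − 0.06783449)·4400000000/1305 = 819716.72.
Public: Wₕ = 0.48930183; term = 0.48930183²·(1 − 0.19422743)·2850000000/3580 = 153577.64.
Sum = 973294.36.
SE = √(973294.36) = 986.6.

986.6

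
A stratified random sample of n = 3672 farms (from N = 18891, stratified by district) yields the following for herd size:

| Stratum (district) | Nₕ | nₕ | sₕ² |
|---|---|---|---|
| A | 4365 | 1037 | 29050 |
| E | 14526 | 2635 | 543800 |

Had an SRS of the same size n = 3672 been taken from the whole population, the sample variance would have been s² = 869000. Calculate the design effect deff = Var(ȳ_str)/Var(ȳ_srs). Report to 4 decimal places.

Var(ȳ_str) = Σ Wₕ²(1−fₕ)sₕ²/nₕ with Wₕ = Nₕ/18891:
  A: (4365/18891)²·(1−1037/4365)·29050/1037 = 1.1403156
  E: (14526/18891)²·(1−2635/14526)·543800/2635 = 99.887951
  → Var(ȳ_str) = 101.02827.
Var(ȳ_srs) = (1 − 3672/18891)·869000/3672 = 190.65503.
deff = 101.02827 / 190.65503 = 0.5299.

0.5299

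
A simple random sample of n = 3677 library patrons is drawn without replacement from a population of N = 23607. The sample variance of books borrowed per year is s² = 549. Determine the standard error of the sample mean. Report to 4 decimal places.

0.3550

Under SRS without replacement, Var(ȳ) = (1 − f)·s²/n with f = n/N = 3677/23607 = 0.15575889.
Var(ȳ) = (1 − 0.15575889)·549/3677 = 0.84424111·0.1493065 = 0.12605069.
SE(ȳ) = √(0.12605069) = 0.3550.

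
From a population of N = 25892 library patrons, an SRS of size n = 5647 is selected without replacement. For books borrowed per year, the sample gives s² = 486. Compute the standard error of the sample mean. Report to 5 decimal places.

0.25941

Under SRS without replacement, Var(ȳ) = (1 − f)·s²/n with f = n/N = 5647/25892 = 0.21809825.
Var(ȳ) = (1 − 0.21809825)·486/5647 = 0.78190175·0.086063396 = 0.06729312.
SE(ȳ) = √(0.06729312) = 0.25941.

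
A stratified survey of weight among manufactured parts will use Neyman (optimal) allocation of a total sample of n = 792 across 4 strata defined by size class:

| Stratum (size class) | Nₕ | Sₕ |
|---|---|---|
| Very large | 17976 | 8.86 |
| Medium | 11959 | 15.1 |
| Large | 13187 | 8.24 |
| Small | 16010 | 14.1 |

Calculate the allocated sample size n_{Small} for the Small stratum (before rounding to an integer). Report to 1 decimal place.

265.2

Neyman allocation: nₕ = n·NₕSₕ / Σⱼ NⱼSⱼ.
Σ NⱼSⱼ = 17976·8.86 + 11959·15.1 + 13187·8.24 + 16010·14.1 = 674250.14.
n_{Small} = 792·16010·14.1 / 674250.14 = 265.2.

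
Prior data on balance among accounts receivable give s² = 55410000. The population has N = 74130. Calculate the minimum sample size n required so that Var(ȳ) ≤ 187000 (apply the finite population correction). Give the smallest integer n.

296

Without fpc, n₀ = s²/D = 55410000/187000 = 296.3102.
With fpc, (1 − n/N)·s²/n ≤ D requires n ≥ n₀/(1 + n₀/N) = 296.3102/(1 + 296.3102/74130) = 295.1305.
Rounding up, n = 296.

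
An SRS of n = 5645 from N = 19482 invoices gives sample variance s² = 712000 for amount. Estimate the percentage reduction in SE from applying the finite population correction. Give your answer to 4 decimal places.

15.7239

f = n/N = 5645/19482 = 0.28975465.
SE_no-fpc = √(s²/n) = 11.230731; SE_fpc = √((1−f)s²/n) = 9.4648171.
Ratio = √(1−f) = 0.84276056. Reduction = 100·(1 − 0.84276056) = 15.7239%.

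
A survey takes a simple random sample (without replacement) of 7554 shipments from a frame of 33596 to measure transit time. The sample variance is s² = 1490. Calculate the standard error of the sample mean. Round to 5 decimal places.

Under SRS without replacement, Var(ȳ) = (1 − f)·s²/n with f = n/N = 7554/33596 = 0.22484820.
Var(ȳ) = (1 − 0.22484820)·1490/7554 = 0.77515180·0.19724649 = 0.15289597.
SE(ȳ) = √(0.15289597) = 0.39102.

0.39102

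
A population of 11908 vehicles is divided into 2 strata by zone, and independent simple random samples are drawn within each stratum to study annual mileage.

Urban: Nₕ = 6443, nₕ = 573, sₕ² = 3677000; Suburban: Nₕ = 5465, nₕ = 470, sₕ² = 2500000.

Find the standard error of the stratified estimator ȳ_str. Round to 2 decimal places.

Var(ȳ_str) = Σₕ Wₕ²(1 − fₕ)sₕ²/nₕ with Wₕ = Nₕ/N, N = 11908.
Urban: Wₕ = 0.54106483; term = 0.54106483²·(1 − 0.08893373)·3677000/573 = 1711.5421.
Suburban: Wₕ = 0.45893517; term = 0.45893517²·(1 − 0.08600183)·2500000/470 = 1023.9769.
Sum = 2735.519.
SE = √(2735.519) = 52.30.

52.30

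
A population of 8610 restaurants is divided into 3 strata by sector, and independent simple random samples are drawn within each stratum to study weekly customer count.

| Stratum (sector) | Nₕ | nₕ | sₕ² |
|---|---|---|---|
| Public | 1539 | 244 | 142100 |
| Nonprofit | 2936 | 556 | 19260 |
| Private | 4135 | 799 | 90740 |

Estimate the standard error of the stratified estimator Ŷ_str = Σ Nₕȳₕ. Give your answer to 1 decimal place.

54491.5

Var(Ŷ_str) = Σₕ Nₕ²(1 − fₕ)sₕ²/nₕ.
Public: 1539²·(1 − 244/1539)·142100/244 = 1.1606804 × 10^9.
Nonprofit: 2936²·(1 − 556/2936)·19260/556 = 2.4205525 × 10^8.
Private: 4135²·(1 − 799/4135)·90740/799 = 1.5665835 × 10^9.
Sum = 2.9693192 × 10^9.
SE = √(2.9693192 × 10^9) = 54491.5.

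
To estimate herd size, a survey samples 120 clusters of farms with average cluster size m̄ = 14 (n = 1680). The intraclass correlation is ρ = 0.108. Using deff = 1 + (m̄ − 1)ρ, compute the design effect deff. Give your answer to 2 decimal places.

2.40

deff = 1 + (14 − 1)·0.108 = 1 + 1.404 = 2.404.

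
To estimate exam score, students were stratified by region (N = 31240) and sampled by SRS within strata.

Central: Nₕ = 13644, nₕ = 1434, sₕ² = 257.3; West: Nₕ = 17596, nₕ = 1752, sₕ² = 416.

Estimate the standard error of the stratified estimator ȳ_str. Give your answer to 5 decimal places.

0.31378

Var(ȳ_str) = Σₕ Wₕ²(1 − fₕ)sₕ²/nₕ with Wₕ = Nₕ/N, N = 31240.
Central: Wₕ = 0.43674776; term = 0.43674776²·(1 − 0.10510114)·257.3/1434 = 0.030628516.
West: Wₕ = 0.56325224; term = 0.56325224²·(1 − 0.09956808)·416/1752 = 0.067829086.
Sum = 0.098457602.
SE = √(0.098457602) = 0.31378.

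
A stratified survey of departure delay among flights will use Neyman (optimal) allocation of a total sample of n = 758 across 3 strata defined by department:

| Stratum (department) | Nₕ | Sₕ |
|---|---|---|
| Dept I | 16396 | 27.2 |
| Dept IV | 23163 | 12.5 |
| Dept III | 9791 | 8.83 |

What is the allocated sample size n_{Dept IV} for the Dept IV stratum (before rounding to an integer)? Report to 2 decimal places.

267.01

Neyman allocation: nₕ = n·NₕSₕ / Σⱼ NⱼSⱼ.
Σ NⱼSⱼ = 16396·27.2 + 23163·12.5 + 9791·8.83 = 821963.23.
n_{Dept IV} = 758·23163·12.5 / 821963.23 = 267.01.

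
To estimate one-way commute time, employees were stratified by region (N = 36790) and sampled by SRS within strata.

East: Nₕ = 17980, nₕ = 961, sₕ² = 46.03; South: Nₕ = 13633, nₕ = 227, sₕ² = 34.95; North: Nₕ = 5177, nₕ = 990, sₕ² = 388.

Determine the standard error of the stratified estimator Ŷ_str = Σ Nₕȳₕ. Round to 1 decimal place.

Var(Ŷ_str) = Σₕ Nₕ²(1 − fₕ)sₕ²/nₕ.
East: 17980²·(1 − 961/17980)·46.03/961 = 1.4656873 × 10^7.
South: 13633²·(1 − 227/13633)·34.95/227 = 2.8139215 × 10^7.
North: 5177²·(1 − 990/5177)·388/990 = 8.4952792 × 10^6.
Sum = 5.1291367 × 10^7.
SE = √(5.1291367 × 10^7) = 7161.8.

7161.8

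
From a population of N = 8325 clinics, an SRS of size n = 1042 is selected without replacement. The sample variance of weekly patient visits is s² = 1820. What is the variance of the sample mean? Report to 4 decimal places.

Under SRS without replacement, Var(ȳ) = (1 − f)·s²/n with f = n/N = 1042/8325 = 0.12516517.
Var(ȳ) = (1 − 0.12516517)·1820/1042 = 0.87483483·1.7466411 = 1.5280225.

1.5280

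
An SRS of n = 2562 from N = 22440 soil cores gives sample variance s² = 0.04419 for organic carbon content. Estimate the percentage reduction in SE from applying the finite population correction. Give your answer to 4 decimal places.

5.8815

f = n/N = 2562/22440 = 0.11417112.
SE_no-fpc = √(s²/n) = 0.0041531005; SE_fpc = √((1−f)s²/n) = 0.0039088351.
Ratio = √(1−f) = 0.94118483. Reduction = 100·(1 − 0.94118483) = 5.8815%.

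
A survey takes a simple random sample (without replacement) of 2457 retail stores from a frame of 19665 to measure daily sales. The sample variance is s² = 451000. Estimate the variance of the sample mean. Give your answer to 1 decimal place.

160.6

Under SRS without replacement, Var(ȳ) = (1 − f)·s²/n with f = n/N = 2457/19665 = 0.12494279.
Var(ȳ) = (1 − 0.12494279)·451000/2457 = 0.87505721·183.55718 = 160.62304.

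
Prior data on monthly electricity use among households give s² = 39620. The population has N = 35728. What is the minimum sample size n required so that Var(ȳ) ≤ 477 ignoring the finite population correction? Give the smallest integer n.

Without fpc, n₀ = s²/D = 39620/477 = 83.0608.
Rounding up, n = 84.

84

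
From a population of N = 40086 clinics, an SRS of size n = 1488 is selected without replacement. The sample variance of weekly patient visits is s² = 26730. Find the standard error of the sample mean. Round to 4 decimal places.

Under SRS without replacement, Var(ȳ) = (1 − f)·s²/n with f = n/N = 1488/40086 = 0.03712019.
Var(ȳ) = (1 − 0.03712019)·26730/1488 = 0.96287981·17.96371 = 17.296893.
SE(ȳ) = √(17.296893) = 4.1590.

4.1590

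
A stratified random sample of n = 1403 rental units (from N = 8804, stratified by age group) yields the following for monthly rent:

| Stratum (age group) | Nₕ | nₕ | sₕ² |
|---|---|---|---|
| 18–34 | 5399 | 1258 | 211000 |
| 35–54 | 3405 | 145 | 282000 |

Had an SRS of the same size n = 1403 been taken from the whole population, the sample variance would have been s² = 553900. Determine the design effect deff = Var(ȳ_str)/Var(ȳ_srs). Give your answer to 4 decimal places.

0.9850

Var(ȳ_str) = Σ Wₕ²(1−fₕ)sₕ²/nₕ with Wₕ = Nₕ/8804:
  18–34: (5399/8804)²·(1−1258/5399)·211000/1258 = 48.379381
  35–54: (3405/8804)²·(1−145/3405)·282000/145 = 278.51959
  → Var(ȳ_str) = 326.89897.
Var(ȳ_srs) = (1 − 1403/8804)·553900/1403 = 331.88228.
deff = 326.89897 / 331.88228 = 0.9850.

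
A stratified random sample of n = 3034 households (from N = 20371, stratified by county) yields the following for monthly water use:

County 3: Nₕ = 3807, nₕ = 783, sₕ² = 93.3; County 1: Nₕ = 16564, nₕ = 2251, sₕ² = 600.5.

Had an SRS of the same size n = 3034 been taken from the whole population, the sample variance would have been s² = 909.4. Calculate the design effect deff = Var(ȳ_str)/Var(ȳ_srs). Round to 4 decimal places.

0.6104

Var(ȳ_str) = Σ Wₕ²(1−fₕ)sₕ²/nₕ with Wₕ = Nₕ/20371:
  County 3: (3807/20371)²·(1−783/3807)·93.3/783 = 0.0033056727
  County 1: (16564/20371)²·(1−2251/16564)·600.5/2251 = 0.15240833
  → Var(ȳ_str) = 0.155714.
Var(ȳ_srs) = (1 − 3034/20371)·909.4/3034 = 0.25509443.
deff = 0.155714 / 0.25509443 = 0.6104.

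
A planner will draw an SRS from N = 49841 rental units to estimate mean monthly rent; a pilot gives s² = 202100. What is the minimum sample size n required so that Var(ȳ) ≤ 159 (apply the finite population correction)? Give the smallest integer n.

1240

Without fpc, n₀ = s²/D = 202100/159 = 1271.0692.
With fpc, (1 − n/N)·s²/n ≤ D requires n ≥ n₀/(1 + n₀/N) = 1271.0692/(1 + 1271.0692/49841) = 1239.4599.
Rounding up, n = 1240.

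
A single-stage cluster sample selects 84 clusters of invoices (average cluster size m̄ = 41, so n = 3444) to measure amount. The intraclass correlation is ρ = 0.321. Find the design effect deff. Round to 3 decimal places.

deff = 1 + (41 − 1)·0.321 = 1 + 12.84 = 13.84.

13.840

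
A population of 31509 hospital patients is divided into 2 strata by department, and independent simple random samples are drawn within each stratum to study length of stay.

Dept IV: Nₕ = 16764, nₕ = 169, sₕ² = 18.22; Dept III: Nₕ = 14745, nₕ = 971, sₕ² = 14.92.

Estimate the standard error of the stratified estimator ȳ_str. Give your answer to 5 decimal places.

Var(ȳ_str) = Σₕ Wₕ²(1 − fₕ)sₕ²/nₕ with Wₕ = Nₕ/N, N = 31509.
Dept IV: Wₕ = 0.53203847; term = 0.53203847²·(1 − 0.01008113)·18.22/169 = 0.030209764.
Dept III: Wₕ = 0.46796153; term = 0.46796153²·(1 − 0.06585283)·14.92/971 = 0.0031432955.
Sum = 0.03335306.
SE = √(0.03335306) = 0.18263.

0.18263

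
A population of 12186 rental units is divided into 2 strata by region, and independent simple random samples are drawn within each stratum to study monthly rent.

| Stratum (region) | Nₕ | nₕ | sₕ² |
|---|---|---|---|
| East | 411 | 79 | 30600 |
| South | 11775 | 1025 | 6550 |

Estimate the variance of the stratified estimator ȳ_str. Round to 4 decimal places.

Var(ȳ_str) = Σₕ Wₕ²(1 − fₕ)sₕ²/nₕ with Wₕ = Nₕ/N, N = 12186.
East: Wₕ = 0.03372723; term = 0.03372723²·(1 − 0.19221411)·30600/79 = 0.35591959.
South: Wₕ = 0.96627277; term = 0.96627277²·(1 − 0.08704883)·6550/1025 = 5.4470889.
Sum = 5.8030085.

5.8030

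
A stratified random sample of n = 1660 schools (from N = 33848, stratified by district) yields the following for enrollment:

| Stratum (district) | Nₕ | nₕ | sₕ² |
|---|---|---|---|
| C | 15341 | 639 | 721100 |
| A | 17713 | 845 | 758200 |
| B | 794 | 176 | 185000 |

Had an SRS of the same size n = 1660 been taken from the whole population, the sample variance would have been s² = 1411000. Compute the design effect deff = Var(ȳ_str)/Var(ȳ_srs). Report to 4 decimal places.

0.5649

Var(ȳ_str) = Σ Wₕ²(1−fₕ)sₕ²/nₕ with Wₕ = Nₕ/33848:
  C: (15341/33848)²·(1−639/15341)·721100/639 = 222.15633
  A: (17713/33848)²·(1−845/17713)·758200/845 = 234.00049
  B: (794/33848)²·(1−176/794)·185000/176 = 0.4501964
  → Var(ȳ_str) = 456.60702.
Var(ȳ_srs) = (1 − 1660/33848)·1411000/1660 = 808.31364.
deff = 456.60702 / 808.31364 = 0.5649.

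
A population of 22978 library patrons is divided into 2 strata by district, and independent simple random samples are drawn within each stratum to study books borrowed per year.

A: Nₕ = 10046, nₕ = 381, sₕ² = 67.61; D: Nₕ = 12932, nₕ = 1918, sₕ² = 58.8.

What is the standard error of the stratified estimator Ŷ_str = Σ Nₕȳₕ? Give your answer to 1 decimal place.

Var(Ŷ_str) = Σₕ Nₕ²(1 − fₕ)sₕ²/nₕ.
A: 10046²·(1 − 381/10046)·67.61/381 = 1.722983 × 10^7.
D: 12932²·(1 − 1918/12932)·58.8/1918 = 4.3665606 × 10^6.
Sum = 2.1596391 × 10^7.
SE = √(2.1596391 × 10^7) = 4647.2.

4647.2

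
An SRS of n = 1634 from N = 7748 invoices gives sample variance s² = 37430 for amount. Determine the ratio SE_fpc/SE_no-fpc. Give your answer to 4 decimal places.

0.8883

f = n/N = 1634/7748 = 0.21089313.
SE_no-fpc = √(s²/n) = 4.7861234; SE_fpc = √((1−f)s²/n) = 4.2515941.
Ratio = √(1−f) = 0.88831687.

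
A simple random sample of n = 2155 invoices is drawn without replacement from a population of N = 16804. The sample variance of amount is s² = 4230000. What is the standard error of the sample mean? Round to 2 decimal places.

Under SRS without replacement, Var(ȳ) = (1 − f)·s²/n with f = n/N = 2155/16804 = 0.12824328.
Var(ȳ) = (1 − 0.12824328)·4230000/2155 = 0.87175672·1962.877 = 1711.1513.
SE(ȳ) = √(1711.1513) = 41.37.

41.37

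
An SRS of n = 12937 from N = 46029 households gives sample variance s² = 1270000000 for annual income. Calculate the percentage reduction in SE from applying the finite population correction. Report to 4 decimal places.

15.2098

f = n/N = 12937/46029 = 0.28106194.
SE_no-fpc = √(s²/n) = 313.3178; SE_fpc = √((1−f)s²/n) = 265.66284.
Ratio = √(1−f) = 0.84790215. Reduction = 100·(1 − 0.84790215) = 15.2098%.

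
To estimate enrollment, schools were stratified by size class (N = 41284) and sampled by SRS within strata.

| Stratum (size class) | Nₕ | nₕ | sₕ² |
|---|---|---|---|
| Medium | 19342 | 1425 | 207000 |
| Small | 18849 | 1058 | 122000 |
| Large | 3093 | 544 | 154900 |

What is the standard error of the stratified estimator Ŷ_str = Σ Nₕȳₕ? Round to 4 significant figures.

302100

Var(Ŷ_str) = Σₕ Nₕ²(1 − fₕ)sₕ²/nₕ.
Medium: 19342²·(1 − 1425/19342)·207000/1425 = 5.0341037 × 10^10.
Small: 18849²·(1 − 1058/18849)·122000/1058 = 3.8668991 × 10^10.
Large: 3093²·(1 − 544/3093)·154900/544 = 2.2449273 × 10^9.
Sum = 9.1254955 × 10^10.
SE = √(9.1254955 × 10^10) = 302100.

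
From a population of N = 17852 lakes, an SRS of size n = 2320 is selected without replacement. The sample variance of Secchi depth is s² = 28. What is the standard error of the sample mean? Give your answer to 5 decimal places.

Under SRS without replacement, Var(ȳ) = (1 − f)·s²/n with f = n/N = 2320/17852 = 0.12995743.
Var(ȳ) = (1 − 0.12995743)·28/2320 = 0.87004257·0.012068966 = 0.010500514.
SE(ȳ) = √(0.010500514) = 0.10247.

0.10247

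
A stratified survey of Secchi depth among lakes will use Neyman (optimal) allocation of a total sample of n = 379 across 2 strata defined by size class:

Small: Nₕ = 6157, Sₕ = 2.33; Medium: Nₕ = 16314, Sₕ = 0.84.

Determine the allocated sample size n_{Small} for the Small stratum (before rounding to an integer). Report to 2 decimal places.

Neyman allocation: nₕ = n·NₕSₕ / Σⱼ NⱼSⱼ.
Σ NⱼSⱼ = 6157·2.33 + 16314·0.84 = 28049.57.
n_{Small} = 379·6157·2.33 / 28049.57 = 193.84.

193.84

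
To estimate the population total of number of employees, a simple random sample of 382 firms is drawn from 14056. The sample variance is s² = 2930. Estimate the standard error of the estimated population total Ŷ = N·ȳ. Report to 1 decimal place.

38395.5

Var(Ŷ) = N²·Var(ȳ) = N²·(1 − n/N)·s²/n.
f = 382/14056 = 0.02717701; Var(ȳ) = 0.97282299·2930/382 = 7.4617052.
Var(Ŷ) = 14056² · 7.4617052 = 1.4742176 × 10^9.
SE(Ŷ) = √(1.4742176 × 10^9) = 38395.5.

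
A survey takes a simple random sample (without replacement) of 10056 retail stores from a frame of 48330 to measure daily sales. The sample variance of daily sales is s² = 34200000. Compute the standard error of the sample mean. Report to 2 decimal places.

Under SRS without replacement, Var(ȳ) = (1 − f)·s²/n with f = n/N = 10056/48330 = 0.20806952.
Var(ȳ) = (1 − 0.20806952)·34200000/10056 = 0.79193048·3400.9547 = 2693.3196.
SE(ȳ) = √(2693.3196) = 51.90.

51.90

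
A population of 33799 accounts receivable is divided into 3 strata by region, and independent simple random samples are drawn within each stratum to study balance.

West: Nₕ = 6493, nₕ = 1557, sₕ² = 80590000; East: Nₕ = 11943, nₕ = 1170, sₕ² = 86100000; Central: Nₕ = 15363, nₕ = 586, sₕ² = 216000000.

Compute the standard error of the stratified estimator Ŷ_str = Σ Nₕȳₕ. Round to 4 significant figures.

Var(Ŷ_str) = Σₕ Nₕ²(1 − fₕ)sₕ²/nₕ.
West: 6493²·(1 − 1557/6493)·80590000/1557 = 1.6588728 × 10^12.
East: 11943²·(1 − 1170/11943)·86100000/1170 = 9.4681991 × 10^12.
Central: 15363²·(1 − 586/15363)·216000000/586 = 8.3679377 × 10^13.
Sum = 9.4806449 × 10^13.
SE = √(9.4806449 × 10^13) = 9.737 × 10^6.

9.737 × 10^6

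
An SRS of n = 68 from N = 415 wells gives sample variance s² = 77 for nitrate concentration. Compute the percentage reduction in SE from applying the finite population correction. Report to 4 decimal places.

8.5591

f = n/N = 68/415 = 0.16385542.
SE_no-fpc = √(s²/n) = 1.0641207; SE_fpc = √((1−f)s²/n) = 0.97304202.
Ratio = √(1−f) = 0.91440942. Reduction = 100·(1 − 0.91440942) = 8.5591%.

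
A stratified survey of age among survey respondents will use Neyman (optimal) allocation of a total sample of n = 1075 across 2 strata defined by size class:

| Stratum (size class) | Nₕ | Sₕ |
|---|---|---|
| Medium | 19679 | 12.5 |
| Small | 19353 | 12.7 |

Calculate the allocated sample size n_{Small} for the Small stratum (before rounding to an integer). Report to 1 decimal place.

537.3

Neyman allocation: nₕ = n·NₕSₕ / Σⱼ NⱼSⱼ.
Σ NⱼSⱼ = 19679·12.5 + 19353·12.7 = 491770.6.
n_{Small} = 1075·19353·12.7 / 491770.6 = 537.3.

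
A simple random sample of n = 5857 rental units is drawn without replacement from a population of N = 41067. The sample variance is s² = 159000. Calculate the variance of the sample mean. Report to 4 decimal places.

23.2753

Under SRS without replacement, Var(ȳ) = (1 − f)·s²/n with f = n/N = 5857/41067 = 0.14262060.
Var(ȳ) = (1 − 0.14262060)·159000/5857 = 0.85737940·27.147004 = 23.275282.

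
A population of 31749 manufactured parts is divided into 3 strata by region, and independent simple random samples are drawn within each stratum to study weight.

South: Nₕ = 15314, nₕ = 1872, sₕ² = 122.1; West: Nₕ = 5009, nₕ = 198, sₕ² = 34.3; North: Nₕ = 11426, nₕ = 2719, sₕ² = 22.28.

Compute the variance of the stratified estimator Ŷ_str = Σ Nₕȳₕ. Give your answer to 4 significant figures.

1.842 × 10^7

Var(Ŷ_str) = Σₕ Nₕ²(1 − fₕ)sₕ²/nₕ.
South: 15314²·(1 − 1872/15314)·122.1/1872 = 1.3426486 × 10^7.
West: 5009²·(1 − 198/5009)·34.3/198 = 4.1746043 × 10^6.
North: 11426²·(1 − 2719/11426)·22.28/2719 = 815208.58.
Sum = 1.8416299 × 10^7.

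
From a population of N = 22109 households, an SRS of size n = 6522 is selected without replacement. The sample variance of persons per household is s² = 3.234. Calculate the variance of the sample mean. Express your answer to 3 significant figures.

Under SRS without replacement, Var(ȳ) = (1 − f)·s²/n with f = n/N = 6522/22109 = 0.29499299.
Var(ȳ) = (1 − 0.29499299)·3.234/6522 = 0.70500701·4.9586017 × 10^-4 = 3.4958489 × 10^-4.

3.50 × 10^-4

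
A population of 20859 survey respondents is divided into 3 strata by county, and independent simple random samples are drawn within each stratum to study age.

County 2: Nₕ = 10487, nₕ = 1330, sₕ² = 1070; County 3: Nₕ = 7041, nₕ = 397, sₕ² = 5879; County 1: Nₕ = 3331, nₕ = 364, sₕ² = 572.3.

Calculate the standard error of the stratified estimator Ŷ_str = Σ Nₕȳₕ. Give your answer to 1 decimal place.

Var(Ŷ_str) = Σₕ Nₕ²(1 − fₕ)sₕ²/nₕ.
County 2: 10487²·(1 − 1330/10487)·1070/1330 = 7.7256783 × 10^7.
County 3: 7041²·(1 − 397/7041)·5879/397 = 6.9275062 × 10^8.
County 1: 3331²·(1 − 364/3331)·572.3/364 = 1.5538695 × 10^7.
Sum = 7.855461 × 10^8.
SE = √(7.855461 × 10^8) = 28027.6.

28027.6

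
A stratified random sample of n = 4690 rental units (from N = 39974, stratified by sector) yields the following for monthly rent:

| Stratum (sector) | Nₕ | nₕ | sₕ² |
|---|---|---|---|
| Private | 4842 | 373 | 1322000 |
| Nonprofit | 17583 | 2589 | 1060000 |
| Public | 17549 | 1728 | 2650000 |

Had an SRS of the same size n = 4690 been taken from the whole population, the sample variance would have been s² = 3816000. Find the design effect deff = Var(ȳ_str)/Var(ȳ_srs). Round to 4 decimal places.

Var(ȳ_str) = Σ Wₕ²(1−fₕ)sₕ²/nₕ with Wₕ = Nₕ/39974:
  Private: (4842/39974)²·(1−373/4842)·1322000/373 = 47.995724
  Nonprofit: (17583/39974)²·(1−2589/17583)·1060000/2589 = 67.55058
  Public: (17549/39974)²·(1−1728/17549)·2650000/1728 = 266.46074
  → Var(ȳ_str) = 382.00704.
Var(ȳ_srs) = (1 − 4690/39974)·3816000/4690 = 718.18401.
deff = 382.00704 / 718.18401 = 0.5319.

0.5319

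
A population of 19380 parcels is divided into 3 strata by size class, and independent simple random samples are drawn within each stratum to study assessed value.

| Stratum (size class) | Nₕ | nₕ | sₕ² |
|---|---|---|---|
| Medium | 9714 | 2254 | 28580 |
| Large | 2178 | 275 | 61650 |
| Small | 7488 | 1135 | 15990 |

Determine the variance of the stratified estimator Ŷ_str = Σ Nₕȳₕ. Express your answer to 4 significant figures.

Var(Ŷ_str) = Σₕ Nₕ²(1 − fₕ)sₕ²/nₕ.
Medium: 9714²·(1 − 2254/9714)·28580/2254 = 9.1885131 × 10^8.
Large: 2178²·(1 − 275/2178)·61650/275 = 9.29174 × 10^8.
Small: 7488²·(1 − 1135/7488)·15990/1135 = 6.70189 × 10^8.
Sum = 2.5182143 × 10^9.

2.518 × 10^9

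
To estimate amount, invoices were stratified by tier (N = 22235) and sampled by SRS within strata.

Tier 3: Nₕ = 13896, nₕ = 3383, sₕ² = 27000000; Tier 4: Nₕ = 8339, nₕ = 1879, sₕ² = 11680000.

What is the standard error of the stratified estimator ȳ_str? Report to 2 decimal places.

55.10

Var(ȳ_str) = Σₕ Wₕ²(1 − fₕ)sₕ²/nₕ with Wₕ = Nₕ/N, N = 22235.
Tier 3: Wₕ = 0.62496065; term = 0.62496065²·(1 − 0.24345135)·27000000/3383 = 2358.3267.
Tier 4: Wₕ = 0.37503935; term = 0.37503935²·(1 − 0.22532678)·11680000/1879 = 677.31125.
Sum = 3035.638.
SE = √(3035.638) = 55.10.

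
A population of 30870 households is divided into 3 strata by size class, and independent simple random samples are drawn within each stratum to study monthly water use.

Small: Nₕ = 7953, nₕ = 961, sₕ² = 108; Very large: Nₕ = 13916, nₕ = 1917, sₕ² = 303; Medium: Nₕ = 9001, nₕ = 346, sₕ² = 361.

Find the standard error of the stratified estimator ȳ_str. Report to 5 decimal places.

Var(ȳ_str) = Σₕ Wₕ²(1 − fₕ)sₕ²/nₕ with Wₕ = Nₕ/N, N = 30870.
Small: Wₕ = 0.25762877; term = 0.25762877²·(1 − 0.12083491)·108/961 = 0.0065578203.
Very large: Wₕ = 0.45079365; term = 0.45079365²·(1 − 0.13775510)·303/1917 = 0.027695342.
Medium: Wₕ = 0.29157758; term = 0.29157758²·(1 − 0.03844017)·361/346 = 0.085293449.
Sum = 0.11954661.
SE = √(0.11954661) = 0.34576.

0.34576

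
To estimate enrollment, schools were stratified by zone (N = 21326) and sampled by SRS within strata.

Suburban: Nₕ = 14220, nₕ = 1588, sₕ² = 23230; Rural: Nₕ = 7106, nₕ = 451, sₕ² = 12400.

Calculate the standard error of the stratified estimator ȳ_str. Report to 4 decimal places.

2.9388

Var(ȳ_str) = Σₕ Wₕ²(1 − fₕ)sₕ²/nₕ with Wₕ = Nₕ/N, N = 21326.
Suburban: Wₕ = 0.66679171; term = 0.66679171²·(1 − 0.11167370)·23230/1588 = 5.7776551.
Rural: Wₕ = 0.33320829; term = 0.33320829²·(1 − 0.06346749)·12400/451 = 2.8589042.
Sum = 8.6365593.
SE = √(8.6365593) = 2.9388.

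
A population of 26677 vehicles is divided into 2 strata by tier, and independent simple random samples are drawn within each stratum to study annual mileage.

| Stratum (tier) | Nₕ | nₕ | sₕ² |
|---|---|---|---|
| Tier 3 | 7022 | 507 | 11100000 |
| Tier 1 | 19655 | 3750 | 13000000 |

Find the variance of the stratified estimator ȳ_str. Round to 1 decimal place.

Var(ȳ_str) = Σₕ Wₕ²(1 − fₕ)sₕ²/nₕ with Wₕ = Nₕ/N, N = 26677.
Tier 3: Wₕ = 0.26322300; term = 0.26322300²·(1 − 0.07220165)·11100000/507 = 1407.3959.
Tier 1: Wₕ = 0.73677700; term = 0.73677700²·(1 − 0.19079115)·13000000/3750 = 1522.8069.
Sum = 2930.2028.

2930.2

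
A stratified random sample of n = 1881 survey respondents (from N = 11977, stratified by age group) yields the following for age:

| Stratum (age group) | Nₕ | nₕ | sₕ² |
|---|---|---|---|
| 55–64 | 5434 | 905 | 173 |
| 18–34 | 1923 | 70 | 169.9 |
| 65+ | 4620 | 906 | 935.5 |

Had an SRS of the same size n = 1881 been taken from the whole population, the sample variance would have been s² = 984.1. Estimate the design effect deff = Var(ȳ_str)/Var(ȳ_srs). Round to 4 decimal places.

Var(ȳ_str) = Σ Wₕ²(1−fₕ)sₕ²/nₕ with Wₕ = Nₕ/11977:
  55–64: (5434/11977)²·(1−905/5434)·173/905 = 0.032796189
  18–34: (1923/11977)²·(1−70/1923)·169.9/70 = 0.060291202
  65+: (4620/11977)²·(1−906/4620)·935.5/906 = 0.12351036
  → Var(ȳ_str) = 0.21659775.
Var(ȳ_srs) = (1 − 1881/11977)·984.1/1881 = 0.44101334.
deff = 0.21659775 / 0.44101334 = 0.4911.

0.4911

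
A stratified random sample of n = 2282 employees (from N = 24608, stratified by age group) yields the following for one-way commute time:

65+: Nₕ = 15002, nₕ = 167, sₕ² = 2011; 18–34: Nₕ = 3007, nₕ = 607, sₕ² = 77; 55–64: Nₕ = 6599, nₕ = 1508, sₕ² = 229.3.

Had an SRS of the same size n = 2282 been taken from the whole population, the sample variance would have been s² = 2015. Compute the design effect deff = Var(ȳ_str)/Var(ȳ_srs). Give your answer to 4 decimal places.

5.5368

Var(ȳ_str) = Σ Wₕ²(1−fₕ)sₕ²/nₕ with Wₕ = Nₕ/24608:
  65+: (15002/24608)²·(1−167/15002)·2011/167 = 4.4256766
  18–34: (3007/24608)²·(1−607/3007)·77/607 = 0.001511799
  55–64: (6599/24608)²·(1−1508/6599)·229.3/1508 = 0.0084358977
  → Var(ȳ_str) = 4.4356243.
Var(ȳ_srs) = (1 − 2282/24608)·2015/2282 = 0.80111343.
deff = 4.4356243 / 0.80111343 = 5.5368.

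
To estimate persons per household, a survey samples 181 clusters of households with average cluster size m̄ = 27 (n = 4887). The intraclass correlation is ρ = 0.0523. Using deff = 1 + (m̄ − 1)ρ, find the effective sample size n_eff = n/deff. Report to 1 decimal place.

2070.9

deff = 1 + (27 − 1)·0.0523 = 1 + 1.3598 = 2.3598.
n_eff = 4887 / 2.3598 = 2070.9.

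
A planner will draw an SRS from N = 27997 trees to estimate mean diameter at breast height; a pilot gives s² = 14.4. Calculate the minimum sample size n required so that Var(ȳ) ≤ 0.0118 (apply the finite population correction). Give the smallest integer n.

1170

Without fpc, n₀ = s²/D = 14.4/0.0118 = 1220.3390.
With fpc, (1 − n/N)·s²/n ≤ D requires n ≥ n₀/(1 + n₀/N) = 1220.3390/(1 + 1220.3390/27997) = 1169.3683.
Rounding up, n = 1170.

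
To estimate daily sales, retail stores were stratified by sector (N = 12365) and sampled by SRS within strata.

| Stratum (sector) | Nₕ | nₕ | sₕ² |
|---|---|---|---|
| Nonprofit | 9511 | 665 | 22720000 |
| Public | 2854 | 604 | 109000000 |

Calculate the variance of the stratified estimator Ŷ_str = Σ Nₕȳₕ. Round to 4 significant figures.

4.033 × 10^12

Var(Ŷ_str) = Σₕ Nₕ²(1 − fₕ)sₕ²/nₕ.
Nonprofit: 9511²·(1 − 665/9511)·22720000/665 = 2.8744834 × 10^12.
Public: 2854²·(1 − 604/2854)·109000000/604 = 1.1588469 × 10^12.
Sum = 4.0333303 × 10^12.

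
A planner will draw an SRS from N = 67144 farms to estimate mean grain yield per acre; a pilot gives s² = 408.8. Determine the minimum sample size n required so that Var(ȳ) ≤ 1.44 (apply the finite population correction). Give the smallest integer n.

Without fpc, n₀ = s²/D = 408.8/1.44 = 283.8889.
With fpc, (1 − n/N)·s²/n ≤ D requires n ≥ n₀/(1 + n₀/N) = 283.8889/(1 + 283.8889/67144) = 282.6937.
Rounding up, n = 283.

283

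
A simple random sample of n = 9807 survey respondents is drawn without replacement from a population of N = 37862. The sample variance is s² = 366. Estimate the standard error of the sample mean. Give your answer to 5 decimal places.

0.16629

Under SRS without replacement, Var(ȳ) = (1 − f)·s²/n with f = n/N = 9807/37862 = 0.25901960.
Var(ȳ) = (1 − 0.25901960)·366/9807 = 0.74098040·0.037320281 = 0.027653597.
SE(ȳ) = √(0.027653597) = 0.16629.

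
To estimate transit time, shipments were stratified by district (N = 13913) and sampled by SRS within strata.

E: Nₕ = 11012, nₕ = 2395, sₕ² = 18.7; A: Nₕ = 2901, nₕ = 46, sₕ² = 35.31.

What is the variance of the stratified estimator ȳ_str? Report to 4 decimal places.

0.0367

Var(ȳ_str) = Σₕ Wₕ²(1 − fₕ)sₕ²/nₕ with Wₕ = Nₕ/N, N = 13913.
E: Wₕ = 0.79148997; term = 0.79148997²·(1 − 0.21749001)·18.7/2395 = 0.0038275142.
A: Wₕ = 0.20851003; term = 0.20851003²·(1 − 0.01585660)·35.31/46 = 0.032843706.
Sum = 0.03667122.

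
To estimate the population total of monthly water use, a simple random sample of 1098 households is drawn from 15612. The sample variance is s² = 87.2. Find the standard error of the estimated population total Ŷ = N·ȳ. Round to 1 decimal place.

4242.1

Var(Ŷ) = N²·Var(ȳ) = N²·(1 − n/N)·s²/n.
f = 1098/15612 = 0.07033051; Var(ȳ) = 0.92966949·87.2/1098 = 0.073831675.
Var(Ŷ) = 15612² · 0.073831675 = 1.799533 × 10^7.
SE(Ŷ) = √(1.799533 × 10^7) = 4242.1.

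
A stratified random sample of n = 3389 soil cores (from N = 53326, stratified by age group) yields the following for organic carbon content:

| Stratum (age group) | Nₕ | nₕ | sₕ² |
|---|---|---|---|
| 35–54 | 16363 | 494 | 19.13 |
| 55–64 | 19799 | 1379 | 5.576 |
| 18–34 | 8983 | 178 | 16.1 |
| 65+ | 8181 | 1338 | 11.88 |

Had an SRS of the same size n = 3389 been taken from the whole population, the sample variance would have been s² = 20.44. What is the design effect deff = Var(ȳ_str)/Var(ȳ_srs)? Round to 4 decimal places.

Var(ȳ_str) = Σ Wₕ²(1−fₕ)sₕ²/nₕ with Wₕ = Nₕ/53326:
  35–54: (16363/53326)²·(1−494/16363)·19.13/494 = 0.0035360834
  55–64: (19799/53326)²·(1−1379/19799)·5.576/1379 = 5.1857713 × 10^-4
  18–34: (8983/53326)²·(1−178/8983)·16.1/178 = 0.0025158145
  65+: (8181/53326)²·(1−1338/8181)·11.88/1338 = 1.7479751 × 10^-4
  → Var(ȳ_str) = 0.0067452725.
Var(ȳ_srs) = (1 − 3389/53326)·20.44/3389 = 0.005647975.
deff = 0.0067452725 / 0.005647975 = 1.1943.

1.1943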